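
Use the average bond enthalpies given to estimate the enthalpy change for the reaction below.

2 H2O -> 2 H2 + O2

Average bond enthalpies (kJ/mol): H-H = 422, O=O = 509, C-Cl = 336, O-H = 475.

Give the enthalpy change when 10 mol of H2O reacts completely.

Bonds broken (reactants):
  O-H: 4 × 475 = 1900
  Σ(broken) = 1900 kJ
Bonds formed (products):
  H-H: 2 × 422 = 844
  O=O: 1 × 509 = 509
  Σ(formed) = 1353 kJ
ΔH = Σ(broken) − Σ(formed) = 1900 − 1353 = +547 kJ
For 5× the reaction as written: 5 × (+547) = +2735 kJ

ΔH = +2735 kJ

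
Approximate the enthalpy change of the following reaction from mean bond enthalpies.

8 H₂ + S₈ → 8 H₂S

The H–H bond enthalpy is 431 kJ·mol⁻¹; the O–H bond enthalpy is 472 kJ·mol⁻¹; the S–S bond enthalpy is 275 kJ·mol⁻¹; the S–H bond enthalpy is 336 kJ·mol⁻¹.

ΔH ≈ +272 kJ

Bonds broken (reactants):
  H–H: 8 × 431 = 3448
  S–S: 8 × 275 = 2200
  Σ(broken) = 5648 kJ
Bonds formed (products):
  S–H: 16 × 336 = 5376
  Σ(formed) = 5376 kJ
ΔH = Σ(broken) − Σ(formed) = 5648 − 5376 = +272 kJ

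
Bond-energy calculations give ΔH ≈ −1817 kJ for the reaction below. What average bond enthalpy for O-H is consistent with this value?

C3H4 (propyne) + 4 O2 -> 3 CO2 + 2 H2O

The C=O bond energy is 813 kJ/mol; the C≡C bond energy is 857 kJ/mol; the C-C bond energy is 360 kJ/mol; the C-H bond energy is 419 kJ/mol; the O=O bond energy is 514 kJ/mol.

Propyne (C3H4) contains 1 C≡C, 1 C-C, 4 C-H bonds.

Let D be the O-H bond energy.
Σ(broken) = 1×857 + 1×360 + 4×419 + 4×514 = 4949
Σ(formed) = 6×813 + 4×D = 4878 + 4D
ΔH = Σ(broken) − Σ(formed) = (4949) − (4878 + 4D) = +71 − 4D
Setting this equal to −1817 kJ gives 4D = 1888, so D = 472 kJ/mol.

D(O-H) ≈ 472 kJ/mol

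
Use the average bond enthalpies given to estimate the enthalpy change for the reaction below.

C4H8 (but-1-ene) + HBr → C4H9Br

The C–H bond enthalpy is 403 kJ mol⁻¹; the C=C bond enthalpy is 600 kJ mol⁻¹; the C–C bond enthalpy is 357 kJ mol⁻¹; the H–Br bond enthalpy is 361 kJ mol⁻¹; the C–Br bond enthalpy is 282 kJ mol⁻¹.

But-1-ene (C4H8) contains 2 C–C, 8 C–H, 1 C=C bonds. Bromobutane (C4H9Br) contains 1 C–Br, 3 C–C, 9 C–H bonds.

Bonds broken (reactants):
  C–C: 2 × 357 = 714
  C–H: 8 × 403 = 3224
  C=C: 1 × 600 = 600
  H–Br: 1 × 361 = 361
  Σ(broken) = 4899 kJ
Bonds formed (products):
  C–Br: 1 × 282 = 282
  C–C: 3 × 357 = 1071
  C–H: 9 × 403 = 3627
  Σ(formed) = 4980 kJ
ΔH = Σ(broken) − Σ(formed) = 4899 − 4980 = −81 kJ

ΔH ≈ −81 kJ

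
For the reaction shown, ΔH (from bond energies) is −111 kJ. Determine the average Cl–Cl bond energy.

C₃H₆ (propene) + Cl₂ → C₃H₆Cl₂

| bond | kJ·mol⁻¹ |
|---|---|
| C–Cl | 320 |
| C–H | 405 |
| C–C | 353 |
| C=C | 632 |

D(Cl–Cl) ≈ 250 kJ/mol

Let D be the Cl–Cl bond energy.
Σ(broken) = 1×353 + 6×405 + 1×632 + 1×D = 3415 + D
Σ(formed) = 2×353 + 2×320 + 6×405 = 3776
ΔH = Σ(broken) − Σ(formed) = (3415 + D) − (3776) = −361 + D
Setting this equal to −111 kJ gives D = 250 kJ/mol.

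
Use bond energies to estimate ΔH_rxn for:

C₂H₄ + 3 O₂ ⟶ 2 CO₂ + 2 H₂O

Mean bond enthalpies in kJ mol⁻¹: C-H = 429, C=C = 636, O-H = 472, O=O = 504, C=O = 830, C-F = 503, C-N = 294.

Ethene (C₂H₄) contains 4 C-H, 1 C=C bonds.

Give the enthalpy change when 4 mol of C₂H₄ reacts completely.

ΔH = −5376 kJ

Bonds broken (reactants):
  C-H: 4 × 429 = 1716
  C=C: 1 × 636 = 636
  O=O: 3 × 504 = 1512
  Σ(broken) = 3864 kJ
Bonds formed (products):
  C=O: 4 × 830 = 3320
  O-H: 4 × 472 = 1888
  Σ(formed) = 5208 kJ
ΔH = Σ(broken) − Σ(formed) = 3864 − 5208 = −1344 kJ
For 4× the reaction as written: 4 × (−1344) = −5376 kJ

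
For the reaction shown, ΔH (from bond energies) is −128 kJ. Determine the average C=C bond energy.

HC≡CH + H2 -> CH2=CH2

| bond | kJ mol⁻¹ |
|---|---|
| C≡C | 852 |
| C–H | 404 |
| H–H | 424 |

Let D be the C=C bond energy.
Σ(broken) = 1×852 + 2×404 + 1×424 = 2084
Σ(formed) = 4×404 + 1×D = 1616 + D
ΔH = Σ(broken) − Σ(formed) = (2084) − (1616 + D) = +468 − D
Setting this equal to −128 kJ gives D = 596 kJ/mol.

D(C=C) ≈ 596 kJ/mol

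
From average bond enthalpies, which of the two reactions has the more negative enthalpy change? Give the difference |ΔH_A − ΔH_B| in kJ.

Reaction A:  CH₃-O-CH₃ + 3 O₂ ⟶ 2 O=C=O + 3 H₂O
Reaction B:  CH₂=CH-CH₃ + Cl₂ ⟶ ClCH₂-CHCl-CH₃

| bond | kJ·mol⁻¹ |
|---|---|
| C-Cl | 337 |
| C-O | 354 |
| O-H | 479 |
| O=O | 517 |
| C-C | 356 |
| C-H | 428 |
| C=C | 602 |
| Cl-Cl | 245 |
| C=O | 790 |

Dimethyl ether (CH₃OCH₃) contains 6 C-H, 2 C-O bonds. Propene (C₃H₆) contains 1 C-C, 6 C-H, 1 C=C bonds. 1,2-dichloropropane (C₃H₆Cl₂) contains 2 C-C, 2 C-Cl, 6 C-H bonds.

Reaction A, by 1024 kJ

Reaction A:
  Bonds broken (reactants):
    C-H: 6 × 428 = 2568
    C-O: 2 × 354 = 708
    O=O: 3 × 517 = 1551
    Σ(broken) = 4827 kJ
  Bonds formed (products):
    C=O: 4 × 790 = 3160
    O-H: 6 × 479 = 2874
    Σ(formed) = 6034 kJ
  ΔH_A = 4827 − 6034 = −1207 kJ
Reaction B:
  Bonds broken (reactants):
    C-C: 1 × 356 = 356
    C-H: 6 × 428 = 2568
    C=C: 1 × 602 = 602
    Cl-Cl: 1 × 245 = 245
    Σ(broken) = 3771 kJ
  Bonds formed (products):
    C-C: 2 × 356 = 712
    C-Cl: 2 × 337 = 674
    C-H: 6 × 428 = 2568
    Σ(formed) = 3954 kJ
  ΔH_B = 3771 − 3954 = −183 kJ
ΔH_A − ΔH_B = −1024 kJ, so reaction A has the more negative ΔH; |ΔH_A − ΔH_B| = 1024 kJ.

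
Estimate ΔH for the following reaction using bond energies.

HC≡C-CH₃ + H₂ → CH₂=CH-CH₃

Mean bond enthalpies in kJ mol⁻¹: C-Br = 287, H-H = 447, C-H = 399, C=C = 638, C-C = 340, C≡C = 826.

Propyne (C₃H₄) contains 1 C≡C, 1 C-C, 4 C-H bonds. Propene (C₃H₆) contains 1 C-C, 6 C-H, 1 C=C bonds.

ΔH ≈ −163 kJ

Bonds broken (reactants):
  C≡C: 1 × 826 = 826
  C-C: 1 × 340 = 340
  C-H: 4 × 399 = 1596
  H-H: 1 × 447 = 447
  Σ(broken) = 3209 kJ
Bonds formed (products):
  C-C: 1 × 340 = 340
  C-H: 6 × 399 = 2394
  C=C: 1 × 638 = 638
  Σ(formed) = 3372 kJ
ΔH = Σ(broken) − Σ(formed) = 3209 − 3372 = −163 kJ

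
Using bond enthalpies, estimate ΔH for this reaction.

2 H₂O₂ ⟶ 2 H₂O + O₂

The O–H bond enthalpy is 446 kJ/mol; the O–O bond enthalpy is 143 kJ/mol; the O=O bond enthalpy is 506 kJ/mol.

ΔH ≈ −220 kJ

Bonds broken (reactants):
  O–H: 4 × 446 = 1784
  O–O: 2 × 143 = 286
  Σ(broken) = 2070 kJ
Bonds formed (products):
  O–H: 4 × 446 = 1784
  O=O: 1 × 506 = 506
  Σ(formed) = 2290 kJ
ΔH = Σ(broken) − Σ(formed) = 2070 − 2290 = −220 kJ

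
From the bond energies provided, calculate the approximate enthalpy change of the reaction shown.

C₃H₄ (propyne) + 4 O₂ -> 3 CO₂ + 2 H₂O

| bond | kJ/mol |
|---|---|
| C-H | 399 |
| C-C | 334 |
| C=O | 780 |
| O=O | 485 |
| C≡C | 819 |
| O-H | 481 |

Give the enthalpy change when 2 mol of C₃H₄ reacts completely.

ΔH = −3830 kJ

Bonds broken (reactants):
  C≡C: 1 × 819 = 819
  C-C: 1 × 334 = 334
  C-H: 4 × 399 = 1596
  O=O: 4 × 485 = 1940
  Σ(broken) = 4689 kJ
Bonds formed (products):
  C=O: 6 × 780 = 4680
  O-H: 4 × 481 = 1924
  Σ(formed) = 6604 kJ
ΔH = Σ(broken) − Σ(formed) = 4689 − 6604 = −1915 kJ
For 2× the reaction as written: 2 × (−1915) = −3830 kJ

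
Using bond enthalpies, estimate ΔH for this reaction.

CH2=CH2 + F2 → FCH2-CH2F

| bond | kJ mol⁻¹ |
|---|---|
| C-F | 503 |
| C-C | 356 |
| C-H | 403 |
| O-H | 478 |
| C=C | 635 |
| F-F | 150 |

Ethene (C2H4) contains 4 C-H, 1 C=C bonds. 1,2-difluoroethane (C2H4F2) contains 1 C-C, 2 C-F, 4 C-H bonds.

ΔH ≈ −577 kJ

Bonds broken (reactants):
  C-H: 4 × 403 = 1612
  C=C: 1 × 635 = 635
  F-F: 1 × 150 = 150
  Σ(broken) = 2397 kJ
Bonds formed (products):
  C-C: 1 × 356 = 356
  C-F: 2 × 503 = 1006
  C-H: 4 × 403 = 1612
  Σ(formed) = 2974 kJ
ΔH = Σ(broken) − Σ(formed) = 2397 − 2974 = −577 kJ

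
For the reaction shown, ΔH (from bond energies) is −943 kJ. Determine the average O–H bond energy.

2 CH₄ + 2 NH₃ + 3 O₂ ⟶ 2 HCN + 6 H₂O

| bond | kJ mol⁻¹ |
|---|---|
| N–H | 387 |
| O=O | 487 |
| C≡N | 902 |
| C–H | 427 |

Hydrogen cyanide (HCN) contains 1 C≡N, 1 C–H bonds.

D(O–H) ≈ 457 kJ/mol

Let D be the O–H bond energy.
Σ(broken) = 8×427 + 6×387 + 3×487 = 7199
Σ(formed) = 2×902 + 2×427 + 12×D = 2658 + 12D
ΔH = Σ(broken) − Σ(formed) = (7199) − (2658 + 12D) = +4541 − 12D
Setting this equal to −943 kJ gives 12D = 5484, so D = 457 kJ/mol.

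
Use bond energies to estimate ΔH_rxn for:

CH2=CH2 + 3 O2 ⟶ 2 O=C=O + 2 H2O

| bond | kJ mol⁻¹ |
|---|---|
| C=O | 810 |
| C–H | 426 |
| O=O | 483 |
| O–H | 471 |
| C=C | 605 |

Bonds broken (reactants):
  C–H: 4 × 426 = 1704
  C=C: 1 × 605 = 605
  O=O: 3 × 483 = 1449
  Σ(broken) = 3758 kJ
Bonds formed (products):
  C=O: 4 × 810 = 3240
  O–H: 4 × 471 = 1884
  Σ(formed) = 5124 kJ
ΔH = Σ(broken) − Σ(formed) = 3758 − 5124 = −1366 kJ

ΔH ≈ −1366 kJ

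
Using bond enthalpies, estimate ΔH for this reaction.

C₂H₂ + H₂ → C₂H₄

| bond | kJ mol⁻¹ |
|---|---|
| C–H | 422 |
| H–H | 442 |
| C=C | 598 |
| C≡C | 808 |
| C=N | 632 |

ΔH ≈ −192 kJ

Bonds broken (reactants):
  C≡C: 1 × 808 = 808
  C–H: 2 × 422 = 844
  H–H: 1 × 442 = 442
  Σ(broken) = 2094 kJ
Bonds formed (products):
  C–H: 4 × 422 = 1688
  C=C: 1 × 598 = 598
  Σ(formed) = 2286 kJ
ΔH = Σ(broken) − Σ(formed) = 2094 − 2286 = −192 kJ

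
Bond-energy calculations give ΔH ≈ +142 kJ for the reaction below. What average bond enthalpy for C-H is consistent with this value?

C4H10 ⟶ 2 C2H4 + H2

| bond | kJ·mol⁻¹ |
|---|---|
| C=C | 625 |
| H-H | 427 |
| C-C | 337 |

D(C-H) ≈ 404 kJ/mol

Let D be the C-H bond energy.
Σ(broken) = 3×337 + 10×D = 1011 + 10D
Σ(formed) = 8×D + 2×625 + 1×427 = 1677 + 8D
ΔH = Σ(broken) − Σ(formed) = (1011 + 10D) − (1677 + 8D) = −666 + 2D
Setting this equal to +142 kJ gives 2D = 808, so D = 404 kJ/mol.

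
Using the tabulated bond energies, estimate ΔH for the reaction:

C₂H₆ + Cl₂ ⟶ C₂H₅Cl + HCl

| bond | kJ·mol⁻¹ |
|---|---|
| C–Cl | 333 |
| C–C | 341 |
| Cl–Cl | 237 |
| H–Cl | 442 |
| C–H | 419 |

ΔH ≈ −119 kJ

Bonds broken (reactants):
  C–C: 1 × 341 = 341
  C–H: 6 × 419 = 2514
  Cl–Cl: 1 × 237 = 237
  Σ(broken) = 3092 kJ
Bonds formed (products):
  C–C: 1 × 341 = 341
  C–Cl: 1 × 333 = 333
  C–H: 5 × 419 = 2095
  H–Cl: 1 × 442 = 442
  Σ(formed) = 3211 kJ
ΔH = Σ(broken) − Σ(formed) = 3092 − 3211 = −119 kJ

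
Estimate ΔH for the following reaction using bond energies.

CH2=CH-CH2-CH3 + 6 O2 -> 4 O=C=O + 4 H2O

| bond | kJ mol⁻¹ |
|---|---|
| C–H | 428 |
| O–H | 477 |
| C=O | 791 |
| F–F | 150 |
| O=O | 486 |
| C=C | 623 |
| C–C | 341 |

ΔH ≈ −2499 kJ

Bonds broken (reactants):
  C–C: 2 × 341 = 682
  C–H: 8 × 428 = 3424
  C=C: 1 × 623 = 623
  O=O: 6 × 486 = 2916
  Σ(broken) = 7645 kJ
Bonds formed (products):
  C=O: 8 × 791 = 6328
  O–H: 8 × 477 = 3816
  Σ(formed) = 10144 kJ
ΔH = Σ(broken) − Σ(formed) = 7645 − 10144 = −2499 kJ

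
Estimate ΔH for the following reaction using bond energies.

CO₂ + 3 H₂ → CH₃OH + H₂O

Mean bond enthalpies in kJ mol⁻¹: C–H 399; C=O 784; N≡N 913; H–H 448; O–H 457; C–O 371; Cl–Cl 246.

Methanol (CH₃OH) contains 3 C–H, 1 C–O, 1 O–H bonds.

ΔH ≈ −27 kJ

Bonds broken (reactants):
  C=O: 2 × 784 = 1568
  H–H: 3 × 448 = 1344
  Σ(broken) = 2912 kJ
Bonds formed (products):
  C–H: 3 × 399 = 1197
  C–O: 1 × 371 = 371
  O–H: 3 × 457 = 1371
  Σ(formed) = 2939 kJ
ΔH = Σ(broken) − Σ(formed) = 2912 − 2939 = −27 kJ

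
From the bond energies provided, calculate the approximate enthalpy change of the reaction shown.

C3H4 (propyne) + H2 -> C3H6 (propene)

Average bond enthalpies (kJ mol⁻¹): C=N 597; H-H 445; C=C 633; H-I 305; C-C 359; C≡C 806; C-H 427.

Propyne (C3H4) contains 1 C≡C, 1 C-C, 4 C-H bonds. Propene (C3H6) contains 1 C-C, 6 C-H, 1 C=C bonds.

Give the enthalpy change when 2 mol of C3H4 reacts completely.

ΔH = −472 kJ

Bonds broken (reactants):
  C≡C: 1 × 806 = 806
  C-C: 1 × 359 = 359
  C-H: 4 × 427 = 1708
  H-H: 1 × 445 = 445
  Σ(broken) = 3318 kJ
Bonds formed (products):
  C-C: 1 × 359 = 359
  C-H: 6 × 427 = 2562
  C=C: 1 × 633 = 633
  Σ(formed) = 3554 kJ
ΔH = Σ(broken) − Σ(formed) = 3318 − 3554 = −236 kJ
For 2× the reaction as written: 2 × (−236) = −472 kJ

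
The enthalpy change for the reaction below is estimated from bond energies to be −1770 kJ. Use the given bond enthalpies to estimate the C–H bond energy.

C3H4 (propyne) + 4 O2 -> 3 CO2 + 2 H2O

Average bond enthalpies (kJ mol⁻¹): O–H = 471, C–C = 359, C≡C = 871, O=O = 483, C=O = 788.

D(C–H) ≈ 420 kJ/mol

Let D be the C–H bond energy.
Σ(broken) = 1×871 + 1×359 + 4×D + 4×483 = 3162 + 4D
Σ(formed) = 6×788 + 4×471 = 6612
ΔH = Σ(broken) − Σ(formed) = (3162 + 4D) − (6612) = −3450 + 4D
Setting this equal to −1770 kJ gives 4D = 1680, so D = 420 kJ/mol.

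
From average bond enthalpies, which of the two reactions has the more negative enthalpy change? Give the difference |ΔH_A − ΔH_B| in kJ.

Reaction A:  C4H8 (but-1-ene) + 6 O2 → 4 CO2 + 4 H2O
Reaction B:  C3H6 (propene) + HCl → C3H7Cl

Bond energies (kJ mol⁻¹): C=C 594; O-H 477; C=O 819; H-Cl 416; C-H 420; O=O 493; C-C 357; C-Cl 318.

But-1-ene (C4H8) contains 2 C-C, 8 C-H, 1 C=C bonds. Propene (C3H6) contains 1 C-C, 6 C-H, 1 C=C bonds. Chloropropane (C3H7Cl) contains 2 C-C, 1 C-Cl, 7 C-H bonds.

Reaction A, by 2657 kJ

Reaction A:
  Bonds broken (reactants):
    C-C: 2 × 357 = 714
    C-H: 8 × 420 = 3360
    C=C: 1 × 594 = 594
    O=O: 6 × 493 = 2958
    Σ(broken) = 7626 kJ
  Bonds formed (products):
    C=O: 8 × 819 = 6552
    O-H: 8 × 477 = 3816
    Σ(formed) = 10368 kJ
  ΔH_A = 7626 − 10368 = −2742 kJ
Reaction B:
  Bonds broken (reactants):
    C-C: 1 × 357 = 357
    C-H: 6 × 420 = 2520
    C=C: 1 × 594 = 594
    H-Cl: 1 × 416 = 416
    Σ(broken) = 3887 kJ
  Bonds formed (products):
    C-C: 2 × 357 = 714
    C-Cl: 1 × 318 = 318
    C-H: 7 × 420 = 2940
    Σ(formed) = 3972 kJ
  ΔH_B = 3887 − 3972 = −85 kJ
ΔH_A − ΔH_B = −2657 kJ, so reaction A has the more negative ΔH; |ΔH_A − ΔH_B| = 2657 kJ.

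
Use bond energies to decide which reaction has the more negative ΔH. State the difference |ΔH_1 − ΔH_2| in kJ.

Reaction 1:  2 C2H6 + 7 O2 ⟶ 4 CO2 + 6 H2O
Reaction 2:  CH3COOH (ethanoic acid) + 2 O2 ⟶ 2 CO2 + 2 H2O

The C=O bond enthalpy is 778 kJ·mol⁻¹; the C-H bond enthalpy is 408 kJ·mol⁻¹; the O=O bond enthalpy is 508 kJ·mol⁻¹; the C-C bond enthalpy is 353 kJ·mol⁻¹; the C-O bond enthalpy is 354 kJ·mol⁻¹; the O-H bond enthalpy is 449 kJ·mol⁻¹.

Reaction 1, by 1720 kJ

Reaction 1:
  Bonds broken (reactants):
    C-C: 2 × 353 = 706
    C-H: 12 × 408 = 4896
    O=O: 7 × 508 = 3556
    Σ(broken) = 9158 kJ
  Bonds formed (products):
    C=O: 8 × 778 = 6224
    O-H: 12 × 449 = 5388
    Σ(formed) = 11612 kJ
  ΔH_1 = 9158 − 11612 = −2454 kJ
Reaction 2:
  Bonds broken (reactants):
    C-C: 1 × 353 = 353
    C-H: 3 × 408 = 1224
    C-O: 1 × 354 = 354
    C=O: 1 × 778 = 778
    O-H: 1 × 449 = 449
    O=O: 2 × 508 = 1016
    Σ(broken) = 4174 kJ
  Bonds formed (products):
    C=O: 4 × 778 = 3112
    O-H: 4 × 449 = 1796
    Σ(formed) = 4908 kJ
  ΔH_2 = 4174 − 4908 = −734 kJ
ΔH_1 − ΔH_2 = −1720 kJ, so reaction 1 has the more negative ΔH; |ΔH_1 − ΔH_2| = 1720 kJ.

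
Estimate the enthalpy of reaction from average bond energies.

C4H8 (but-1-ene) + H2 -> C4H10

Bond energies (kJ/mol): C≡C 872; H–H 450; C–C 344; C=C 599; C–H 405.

Bonds broken (reactants):
  C–C: 2 × 344 = 688
  C–H: 8 × 405 = 3240
  C=C: 1 × 599 = 599
  H–H: 1 × 450 = 450
  Σ(broken) = 4977 kJ
Bonds formed (products):
  C–C: 3 × 344 = 1032
  C–H: 10 × 405 = 4050
  Σ(formed) = 5082 kJ
ΔH = Σ(broken) − Σ(formed) = 4977 − 5082 = −105 kJ

ΔH ≈ −105 kJ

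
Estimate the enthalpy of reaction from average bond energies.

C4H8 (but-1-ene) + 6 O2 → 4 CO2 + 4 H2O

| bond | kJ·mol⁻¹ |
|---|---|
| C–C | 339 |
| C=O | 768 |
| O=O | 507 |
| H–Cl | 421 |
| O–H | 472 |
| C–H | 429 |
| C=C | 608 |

ΔH ≈ −2160 kJ

Bonds broken (reactants):
  C–C: 2 × 339 = 678
  C–H: 8 × 429 = 3432
  C=C: 1 × 608 = 608
  O=O: 6 × 507 = 3042
  Σ(broken) = 7760 kJ
Bonds formed (products):
  C=O: 8 × 768 = 6144
  O–H: 8 × 472 = 3776
  Σ(formed) = 9920 kJ
ΔH = Σ(broken) − Σ(formed) = 7760 − 9920 = −2160 kJ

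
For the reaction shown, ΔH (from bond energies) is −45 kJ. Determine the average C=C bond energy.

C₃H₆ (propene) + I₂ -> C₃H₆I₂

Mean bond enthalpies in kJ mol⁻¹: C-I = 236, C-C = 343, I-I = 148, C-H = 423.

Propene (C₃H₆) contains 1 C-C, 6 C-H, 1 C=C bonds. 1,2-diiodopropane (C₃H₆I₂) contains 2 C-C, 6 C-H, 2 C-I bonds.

D(C=C) ≈ 622 kJ/mol

Let D be the C=C bond energy.
Σ(broken) = 1×343 + 6×423 + 1×D + 1×148 = 3029 + D
Σ(formed) = 2×343 + 6×423 + 2×236 = 3696
ΔH = Σ(broken) − Σ(formed) = (3029 + D) − (3696) = −667 + D
Setting this equal to −45 kJ gives D = 622 kJ/mol.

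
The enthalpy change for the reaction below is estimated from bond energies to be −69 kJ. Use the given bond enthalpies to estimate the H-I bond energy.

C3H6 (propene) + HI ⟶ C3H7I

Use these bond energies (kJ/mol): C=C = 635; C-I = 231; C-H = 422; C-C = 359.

Let D be the H-I bond energy.
Σ(broken) = 1×359 + 6×422 + 1×635 + 1×D = 3526 + D
Σ(formed) = 2×359 + 7×422 + 1×231 = 3903
ΔH = Σ(broken) − Σ(formed) = (3526 + D) − (3903) = −377 + D
Setting this equal to −69 kJ gives D = 308 kJ/mol.

D(H-I) ≈ 308 kJ/mol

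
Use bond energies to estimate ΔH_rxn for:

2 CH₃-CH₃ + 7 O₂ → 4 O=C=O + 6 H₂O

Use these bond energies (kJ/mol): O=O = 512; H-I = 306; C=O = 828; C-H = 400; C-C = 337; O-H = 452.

Bonds broken (reactants):
  C-C: 2 × 337 = 674
  C-H: 12 × 400 = 4800
  O=O: 7 × 512 = 3584
  Σ(broken) = 9058 kJ
Bonds formed (products):
  C=O: 8 × 828 = 6624
  O-H: 12 × 452 = 5424
  Σ(formed) = 12048 kJ
ΔH = Σ(broken) − Σ(formed) = 9058 − 12048 = −2990 kJ

ΔH ≈ −2990 kJ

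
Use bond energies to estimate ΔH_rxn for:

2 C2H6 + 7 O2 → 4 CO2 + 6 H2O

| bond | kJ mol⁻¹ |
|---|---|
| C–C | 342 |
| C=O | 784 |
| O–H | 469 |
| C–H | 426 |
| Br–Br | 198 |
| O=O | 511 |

ΔH ≈ −2527 kJ

Bonds broken (reactants):
  C–C: 2 × 342 = 684
  C–H: 12 × 426 = 5112
  O=O: 7 × 511 = 3577
  Σ(broken) = 9373 kJ
Bonds formed (products):
  C=O: 8 × 784 = 6272
  O–H: 12 × 469 = 5628
  Σ(formed) = 11900 kJ
ΔH = Σ(broken) − Σ(formed) = 9373 − 11900 = −2527 kJ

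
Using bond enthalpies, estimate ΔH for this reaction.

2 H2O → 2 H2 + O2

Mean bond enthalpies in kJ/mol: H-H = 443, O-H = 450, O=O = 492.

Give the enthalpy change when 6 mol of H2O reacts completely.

Bonds broken (reactants):
  O-H: 4 × 450 = 1800
  Σ(broken) = 1800 kJ
Bonds formed (products):
  H-H: 2 × 443 = 886
  O=O: 1 × 492 = 492
  Σ(formed) = 1378 kJ
ΔH = Σ(broken) − Σ(formed) = 1800 − 1378 = +422 kJ
For 3× the reaction as written: 3 × (+422) = +1266 kJ

ΔH = +1266 kJ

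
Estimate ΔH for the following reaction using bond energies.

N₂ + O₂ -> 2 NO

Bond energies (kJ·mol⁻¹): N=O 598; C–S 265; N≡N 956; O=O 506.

Bonds broken (reactants):
  N≡N: 1 × 956 = 956
  O=O: 1 × 506 = 506
  Σ(broken) = 1462 kJ
Bonds formed (products):
  N=O: 2 × 598 = 1196
  Σ(formed) = 1196 kJ
ΔH = Σ(broken) − Σ(formed) = 1462 − 1196 = +266 kJ

ΔH ≈ +266 kJ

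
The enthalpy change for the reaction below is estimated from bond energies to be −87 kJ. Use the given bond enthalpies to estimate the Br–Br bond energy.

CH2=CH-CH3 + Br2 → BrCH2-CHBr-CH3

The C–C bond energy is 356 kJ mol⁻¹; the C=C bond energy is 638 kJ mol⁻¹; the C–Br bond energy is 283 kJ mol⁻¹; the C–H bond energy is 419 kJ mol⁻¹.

D(Br–Br) ≈ 197 kJ/mol

Let D be the Br–Br bond energy.
Σ(broken) = 1×D + 1×356 + 6×419 + 1×638 = 3508 + D
Σ(formed) = 2×283 + 2×356 + 6×419 = 3792
ΔH = Σ(broken) − Σ(formed) = (3508 + D) − (3792) = −284 + D
Setting this equal to −87 kJ gives D = 197 kJ/mol.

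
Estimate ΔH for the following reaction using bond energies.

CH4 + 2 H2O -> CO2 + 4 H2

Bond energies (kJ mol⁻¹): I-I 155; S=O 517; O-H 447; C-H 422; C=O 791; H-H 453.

Bonds broken (reactants):
  C-H: 4 × 422 = 1688
  O-H: 4 × 447 = 1788
  Σ(broken) = 3476 kJ
Bonds formed (products):
  C=O: 2 × 791 = 1582
  H-H: 4 × 453 = 1812
  Σ(formed) = 3394 kJ
ΔH = Σ(broken) − Σ(formed) = 3476 − 3394 = +82 kJ

ΔH ≈ +82 kJ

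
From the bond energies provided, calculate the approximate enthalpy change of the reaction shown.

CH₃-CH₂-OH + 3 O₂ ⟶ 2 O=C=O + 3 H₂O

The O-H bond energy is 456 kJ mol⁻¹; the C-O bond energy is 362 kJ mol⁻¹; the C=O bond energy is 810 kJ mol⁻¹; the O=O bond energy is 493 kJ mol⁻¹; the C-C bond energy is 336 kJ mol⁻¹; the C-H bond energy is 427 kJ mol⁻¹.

ΔH ≈ −1208 kJ

Bonds broken (reactants):
  C-C: 1 × 336 = 336
  C-H: 5 × 427 = 2135
  C-O: 1 × 362 = 362
  O-H: 1 × 456 = 456
  O=O: 3 × 493 = 1479
  Σ(broken) = 4768 kJ
Bonds formed (products):
  C=O: 4 × 810 = 3240
  O-H: 6 × 456 = 2736
  Σ(formed) = 5976 kJ
ΔH = Σ(broken) − Σ(formed) = 4768 − 5976 = −1208 kJ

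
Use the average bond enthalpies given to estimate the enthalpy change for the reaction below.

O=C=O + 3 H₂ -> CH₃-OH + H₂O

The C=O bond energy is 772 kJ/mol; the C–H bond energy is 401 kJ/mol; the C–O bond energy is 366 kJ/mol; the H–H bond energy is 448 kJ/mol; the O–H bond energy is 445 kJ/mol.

Bonds broken (reactants):
  C=O: 2 × 772 = 1544
  H–H: 3 × 448 = 1344
  Σ(broken) = 2888 kJ
Bonds formed (products):
  C–H: 3 × 401 = 1203
  C–O: 1 × 366 = 366
  O–H: 3 × 445 = 1335
  Σ(formed) = 2904 kJ
ΔH = Σ(broken) − Σ(formed) = 2888 − 2904 = −16 kJ

ΔH ≈ −16 kJ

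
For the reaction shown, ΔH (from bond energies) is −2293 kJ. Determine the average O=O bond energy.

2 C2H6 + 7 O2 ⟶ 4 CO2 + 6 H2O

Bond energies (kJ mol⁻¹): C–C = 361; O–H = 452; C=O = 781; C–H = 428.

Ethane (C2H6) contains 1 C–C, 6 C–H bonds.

Let D be the O=O bond energy.
Σ(broken) = 2×361 + 12×428 + 7×D = 5858 + 7D
Σ(formed) = 8×781 + 12×452 = 11672
ΔH = Σ(broken) − Σ(formed) = (5858 + 7D) − (11672) = −5814 + 7D
Setting this equal to −2293 kJ gives 7D = 3521, so D = 503 kJ/mol.

D(O=O) ≈ 503 kJ/mol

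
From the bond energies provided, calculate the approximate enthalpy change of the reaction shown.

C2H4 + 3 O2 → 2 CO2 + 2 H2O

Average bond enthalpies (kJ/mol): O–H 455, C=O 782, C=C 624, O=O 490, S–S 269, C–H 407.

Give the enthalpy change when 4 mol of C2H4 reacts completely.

Bonds broken (reactants):
  C–H: 4 × 407 = 1628
  C=C: 1 × 624 = 624
  O=O: 3 × 490 = 1470
  Σ(broken) = 3722 kJ
Bonds formed (products):
  C=O: 4 × 782 = 3128
  O–H: 4 × 455 = 1820
  Σ(formed) = 4948 kJ
ΔH = Σ(broken) − Σ(formed) = 3722 − 4948 = −1226 kJ
For 4× the reaction as written: 4 × (−1226) = −4904 kJ

ΔH = −4904 kJ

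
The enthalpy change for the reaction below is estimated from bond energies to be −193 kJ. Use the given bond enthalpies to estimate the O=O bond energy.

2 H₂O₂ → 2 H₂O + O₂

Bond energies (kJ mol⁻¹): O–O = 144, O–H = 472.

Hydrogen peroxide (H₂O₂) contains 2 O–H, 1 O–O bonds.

Let D be the O=O bond energy.
Σ(broken) = 4×472 + 2×144 = 2176
Σ(formed) = 4×472 + 1×D = 1888 + D
ΔH = Σ(broken) − Σ(formed) = (2176) − (1888 + D) = +288 − D
Setting this equal to −193 kJ gives D = 481 kJ/mol.

D(O=O) ≈ 481 kJ/mol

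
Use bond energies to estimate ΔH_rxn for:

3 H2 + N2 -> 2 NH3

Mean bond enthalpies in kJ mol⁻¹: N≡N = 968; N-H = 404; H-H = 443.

ΔH ≈ −127 kJ

Bonds broken (reactants):
  H-H: 3 × 443 = 1329
  N≡N: 1 × 968 = 968
  Σ(broken) = 2297 kJ
Bonds formed (products):
  N-H: 6 × 404 = 2424
  Σ(formed) = 2424 kJ
ΔH = Σ(broken) − Σ(formed) = 2297 − 2424 = −127 kJ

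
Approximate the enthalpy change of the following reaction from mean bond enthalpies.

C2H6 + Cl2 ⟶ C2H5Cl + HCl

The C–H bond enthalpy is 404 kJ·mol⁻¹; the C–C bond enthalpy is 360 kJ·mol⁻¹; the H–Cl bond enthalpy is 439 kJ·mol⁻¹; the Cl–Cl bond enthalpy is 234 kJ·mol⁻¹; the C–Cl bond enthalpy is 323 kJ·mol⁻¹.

Bonds broken (reactants):
  C–C: 1 × 360 = 360
  C–H: 6 × 404 = 2424
  Cl–Cl: 1 × 234 = 234
  Σ(broken) = 3018 kJ
Bonds formed (products):
  C–C: 1 × 360 = 360
  C–Cl: 1 × 323 = 323
  C–H: 5 × 404 = 2020
  H–Cl: 1 × 439 = 439
  Σ(formed) = 3142 kJ
ΔH = Σ(broken) − Σ(formed) = 3018 − 3142 = −124 kJ

ΔH ≈ −124 kJ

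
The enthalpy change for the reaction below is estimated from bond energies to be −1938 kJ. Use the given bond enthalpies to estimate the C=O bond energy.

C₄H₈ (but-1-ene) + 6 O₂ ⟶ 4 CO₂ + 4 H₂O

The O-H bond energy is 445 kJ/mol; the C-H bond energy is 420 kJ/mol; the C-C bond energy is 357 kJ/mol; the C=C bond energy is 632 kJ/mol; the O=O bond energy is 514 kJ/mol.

Let D be the C=O bond energy.
Σ(broken) = 2×357 + 8×420 + 1×632 + 6×514 = 7790
Σ(formed) = 8×D + 8×445 = 3560 + 8D
ΔH = Σ(broken) − Σ(formed) = (7790) − (3560 + 8D) = +4230 − 8D
Setting this equal to −1938 kJ gives 8D = 6168, so D = 771 kJ/mol.

D(C=O) ≈ 771 kJ/mol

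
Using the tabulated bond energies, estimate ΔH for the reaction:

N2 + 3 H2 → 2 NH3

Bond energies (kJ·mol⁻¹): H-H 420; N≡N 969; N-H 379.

ΔH ≈ −45 kJ

Bonds broken (reactants):
  H-H: 3 × 420 = 1260
  N≡N: 1 × 969 = 969
  Σ(broken) = 2229 kJ
Bonds formed (products):
  N-H: 6 × 379 = 2274
  Σ(formed) = 2274 kJ
ΔH = Σ(broken) − Σ(formed) = 2229 − 2274 = −45 kJ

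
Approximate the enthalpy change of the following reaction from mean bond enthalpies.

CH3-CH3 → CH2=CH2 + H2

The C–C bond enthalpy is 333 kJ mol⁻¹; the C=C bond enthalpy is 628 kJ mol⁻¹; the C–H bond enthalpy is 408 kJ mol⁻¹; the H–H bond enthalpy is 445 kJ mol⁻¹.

ΔH ≈ +76 kJ

Bonds broken (reactants):
  C–C: 1 × 333 = 333
  C–H: 6 × 408 = 2448
  Σ(broken) = 2781 kJ
Bonds formed (products):
  C–H: 4 × 408 = 1632
  C=C: 1 × 628 = 628
  H–H: 1 × 445 = 445
  Σ(formed) = 2705 kJ
ΔH = Σ(broken) − Σ(formed) = 2781 − 2705 = +76 kJ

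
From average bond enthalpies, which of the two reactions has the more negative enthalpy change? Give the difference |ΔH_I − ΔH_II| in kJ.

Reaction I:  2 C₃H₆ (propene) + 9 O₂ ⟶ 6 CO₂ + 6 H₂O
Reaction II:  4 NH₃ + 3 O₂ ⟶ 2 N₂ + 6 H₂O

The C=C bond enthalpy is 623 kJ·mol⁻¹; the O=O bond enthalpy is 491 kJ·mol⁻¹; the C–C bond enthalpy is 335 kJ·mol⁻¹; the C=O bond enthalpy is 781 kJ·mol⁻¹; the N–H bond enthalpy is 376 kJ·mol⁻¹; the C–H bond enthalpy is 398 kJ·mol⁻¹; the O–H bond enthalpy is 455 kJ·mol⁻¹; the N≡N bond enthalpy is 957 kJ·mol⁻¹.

Reaction I:
  Bonds broken (reactants):
    C–C: 2 × 335 = 670
    C–H: 12 × 398 = 4776
    C=C: 2 × 623 = 1246
    O=O: 9 × 491 = 4419
    Σ(broken) = 11111 kJ
  Bonds formed (products):
    C=O: 12 × 781 = 9372
    O–H: 12 × 455 = 5460
    Σ(formed) = 14832 kJ
  ΔH_I = 11111 − 14832 = −3721 kJ
Reaction II:
  Bonds broken (reactants):
    N–H: 12 × 376 = 4512
    O=O: 3 × 491 = 1473
    Σ(broken) = 5985 kJ
  Bonds formed (products):
    N≡N: 2 × 957 = 1914
    O–H: 12 × 455 = 5460
    Σ(formed) = 7374 kJ
  ΔH_II = 5985 − 7374 = −1389 kJ
ΔH_I − ΔH_II = −2332 kJ, so reaction I has the more negative ΔH; |ΔH_I − ΔH_II| = 2332 kJ.

Reaction I, by 2332 kJ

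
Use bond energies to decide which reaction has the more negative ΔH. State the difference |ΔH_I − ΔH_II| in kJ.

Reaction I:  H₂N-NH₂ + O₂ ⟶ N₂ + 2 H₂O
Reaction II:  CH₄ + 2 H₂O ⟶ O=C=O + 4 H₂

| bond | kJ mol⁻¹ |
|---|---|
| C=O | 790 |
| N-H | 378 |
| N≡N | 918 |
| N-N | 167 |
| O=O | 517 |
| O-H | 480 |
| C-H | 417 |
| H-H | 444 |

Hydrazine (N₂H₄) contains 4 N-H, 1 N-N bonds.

Reaction I, by 874 kJ

Reaction I:
  Bonds broken (reactants):
    N-H: 4 × 378 = 1512
    N-N: 1 × 167 = 167
    O=O: 1 × 517 = 517
    Σ(broken) = 2196 kJ
  Bonds formed (products):
    N≡N: 1 × 918 = 918
    O-H: 4 × 480 = 1920
    Σ(formed) = 2838 kJ
  ΔH_I = 2196 − 2838 = −642 kJ
Reaction II:
  Bonds broken (reactants):
    C-H: 4 × 417 = 1668
    O-H: 4 × 480 = 1920
    Σ(broken) = 3588 kJ
  Bonds formed (products):
    C=O: 2 × 790 = 1580
    H-H: 4 × 444 = 1776
    Σ(formed) = 3356 kJ
  ΔH_II = 3588 − 3356 = +232 kJ
ΔH_I − ΔH_II = −874 kJ, so reaction I has the more negative ΔH; |ΔH_I − ΔH_II| = 874 kJ.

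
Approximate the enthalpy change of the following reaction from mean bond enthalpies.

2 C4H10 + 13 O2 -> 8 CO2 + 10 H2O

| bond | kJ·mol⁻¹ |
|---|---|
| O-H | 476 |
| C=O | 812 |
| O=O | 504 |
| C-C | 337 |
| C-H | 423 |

ΔH ≈ −5478 kJ

Bonds broken (reactants):
  C-C: 6 × 337 = 2022
  C-H: 20 × 423 = 8460
  O=O: 13 × 504 = 6552
  Σ(broken) = 17034 kJ
Bonds formed (products):
  C=O: 16 × 812 = 12992
  O-H: 20 × 476 = 9520
  Σ(formed) = 22512 kJ
ΔH = Σ(broken) − Σ(formed) = 17034 − 22512 = −5478 kJ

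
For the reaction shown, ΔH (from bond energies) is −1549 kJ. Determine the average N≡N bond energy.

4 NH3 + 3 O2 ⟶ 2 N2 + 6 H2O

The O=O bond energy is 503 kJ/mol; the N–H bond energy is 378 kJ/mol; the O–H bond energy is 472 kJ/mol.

D(N≡N) ≈ 965 kJ/mol

Let D be the N≡N bond energy.
Σ(broken) = 12×378 + 3×503 = 6045
Σ(formed) = 2×D + 12×472 = 5664 + 2D
ΔH = Σ(broken) − Σ(formed) = (6045) − (5664 + 2D) = +381 − 2D
Setting this equal to −1549 kJ gives 2D = 1930, so D = 965 kJ/mol.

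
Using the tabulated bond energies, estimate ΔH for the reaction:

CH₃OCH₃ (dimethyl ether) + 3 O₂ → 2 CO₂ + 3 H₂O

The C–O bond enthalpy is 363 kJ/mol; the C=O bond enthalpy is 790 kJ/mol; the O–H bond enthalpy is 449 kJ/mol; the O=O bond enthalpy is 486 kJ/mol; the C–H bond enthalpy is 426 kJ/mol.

Bonds broken (reactants):
  C–H: 6 × 426 = 2556
  C–O: 2 × 363 = 726
  O=O: 3 × 486 = 1458
  Σ(broken) = 4740 kJ
Bonds formed (products):
  C=O: 4 × 790 = 3160
  O–H: 6 × 449 = 2694
  Σ(formed) = 5854 kJ
ΔH = Σ(broken) − Σ(formed) = 4740 − 5854 = −1114 kJ

ΔH ≈ −1114 kJ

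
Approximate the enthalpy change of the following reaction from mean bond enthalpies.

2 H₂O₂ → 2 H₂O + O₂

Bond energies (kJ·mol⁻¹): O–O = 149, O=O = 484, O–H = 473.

Bonds broken (reactants):
  O–H: 4 × 473 = 1892
  O–O: 2 × 149 = 298
  Σ(broken) = 2190 kJ
Bonds formed (products):
  O–H: 4 × 473 = 1892
  O=O: 1 × 484 = 484
  Σ(formed) = 2376 kJ
ΔH = Σ(broken) − Σ(formed) = 2190 − 2376 = −186 kJ

ΔH ≈ −186 kJ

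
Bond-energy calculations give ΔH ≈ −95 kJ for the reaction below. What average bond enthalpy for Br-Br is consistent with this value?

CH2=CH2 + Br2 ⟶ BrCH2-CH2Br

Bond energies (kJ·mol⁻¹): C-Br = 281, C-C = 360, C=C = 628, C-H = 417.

D(Br-Br) ≈ 199 kJ/mol

Let D be the Br-Br bond energy.
Σ(broken) = 1×D + 4×417 + 1×628 = 2296 + D
Σ(formed) = 2×281 + 1×360 + 4×417 = 2590
ΔH = Σ(broken) − Σ(formed) = (2296 + D) − (2590) = −294 + D
Setting this equal to −95 kJ gives D = 199 kJ/mol.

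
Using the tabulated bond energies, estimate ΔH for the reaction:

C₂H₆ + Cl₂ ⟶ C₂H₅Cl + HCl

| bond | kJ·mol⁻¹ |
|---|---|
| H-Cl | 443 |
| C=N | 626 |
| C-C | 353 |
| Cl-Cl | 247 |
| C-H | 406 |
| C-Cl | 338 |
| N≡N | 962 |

ΔH ≈ −128 kJ

Bonds broken (reactants):
  C-C: 1 × 353 = 353
  C-H: 6 × 406 = 2436
  Cl-Cl: 1 × 247 = 247
  Σ(broken) = 3036 kJ
Bonds formed (products):
  C-C: 1 × 353 = 353
  C-Cl: 1 × 338 = 338
  C-H: 5 × 406 = 2030
  H-Cl: 1 × 443 = 443
  Σ(formed) = 3164 kJ
ΔH = Σ(broken) − Σ(formed) = 3036 − 3164 = −128 kJ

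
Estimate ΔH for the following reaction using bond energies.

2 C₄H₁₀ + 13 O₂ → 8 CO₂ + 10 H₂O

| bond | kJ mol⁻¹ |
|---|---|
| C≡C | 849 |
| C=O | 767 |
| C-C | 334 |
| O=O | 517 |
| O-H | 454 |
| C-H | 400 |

Bonds broken (reactants):
  C-C: 6 × 334 = 2004
  C-H: 20 × 400 = 8000
  O=O: 13 × 517 = 6721
  Σ(broken) = 16725 kJ
Bonds formed (products):
  C=O: 16 × 767 = 12272
  O-H: 20 × 454 = 9080
  Σ(formed) = 21352 kJ
ΔH = Σ(broken) − Σ(formed) = 16725 − 21352 = −4627 kJ

ΔH ≈ −4627 kJ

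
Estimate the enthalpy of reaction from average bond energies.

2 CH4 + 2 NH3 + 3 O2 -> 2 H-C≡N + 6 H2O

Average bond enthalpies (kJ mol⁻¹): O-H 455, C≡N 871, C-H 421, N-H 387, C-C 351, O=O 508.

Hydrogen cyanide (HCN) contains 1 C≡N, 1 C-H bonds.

Bonds broken (reactants):
  C-H: 8 × 421 = 3368
  N-H: 6 × 387 = 2322
  O=O: 3 × 508 = 1524
  Σ(broken) = 7214 kJ
Bonds formed (products):
  C≡N: 2 × 871 = 1742
  C-H: 2 × 421 = 842
  O-H: 12 × 455 = 5460
  Σ(formed) = 8044 kJ
ΔH = Σ(broken) − Σ(formed) = 7214 − 8044 = −830 kJ

ΔH ≈ −830 kJ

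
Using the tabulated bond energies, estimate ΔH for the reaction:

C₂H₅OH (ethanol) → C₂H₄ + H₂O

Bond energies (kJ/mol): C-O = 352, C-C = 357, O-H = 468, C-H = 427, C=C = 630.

ΔH ≈ +38 kJ

Bonds broken (reactants):
  C-C: 1 × 357 = 357
  C-H: 5 × 427 = 2135
  C-O: 1 × 352 = 352
  O-H: 1 × 468 = 468
  Σ(broken) = 3312 kJ
Bonds formed (products):
  C-H: 4 × 427 = 1708
  C=C: 1 × 630 = 630
  O-H: 2 × 468 = 936
  Σ(formed) = 3274 kJ
ΔH = Σ(broken) − Σ(formed) = 3312 − 3274 = +38 kJ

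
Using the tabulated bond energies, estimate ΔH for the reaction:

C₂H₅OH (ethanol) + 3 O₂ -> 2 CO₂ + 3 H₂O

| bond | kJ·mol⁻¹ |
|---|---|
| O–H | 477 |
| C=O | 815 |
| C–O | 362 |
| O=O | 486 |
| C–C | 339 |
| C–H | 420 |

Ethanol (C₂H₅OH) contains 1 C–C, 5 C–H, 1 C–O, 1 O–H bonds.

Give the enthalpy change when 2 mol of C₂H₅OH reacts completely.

Bonds broken (reactants):
  C–C: 1 × 339 = 339
  C–H: 5 × 420 = 2100
  C–O: 1 × 362 = 362
  O–H: 1 × 477 = 477
  O=O: 3 × 486 = 1458
  Σ(broken) = 4736 kJ
Bonds formed (products):
  C=O: 4 × 815 = 3260
  O–H: 6 × 477 = 2862
  Σ(formed) = 6122 kJ
ΔH = Σ(broken) − Σ(formed) = 4736 − 6122 = −1386 kJ
For 2× the reaction as written: 2 × (−1386) = −2772 kJ

ΔH = −2772 kJ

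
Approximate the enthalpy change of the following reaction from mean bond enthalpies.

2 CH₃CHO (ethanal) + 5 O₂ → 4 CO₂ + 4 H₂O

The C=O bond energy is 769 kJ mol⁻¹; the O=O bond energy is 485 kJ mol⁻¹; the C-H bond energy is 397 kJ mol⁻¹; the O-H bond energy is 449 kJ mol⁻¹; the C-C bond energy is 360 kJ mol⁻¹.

Bonds broken (reactants):
  C-C: 2 × 360 = 720
  C-H: 8 × 397 = 3176
  C=O: 2 × 769 = 1538
  O=O: 5 × 485 = 2425
  Σ(broken) = 7859 kJ
Bonds formed (products):
  C=O: 8 × 769 = 6152
  O-H: 8 × 449 = 3592
  Σ(formed) = 9744 kJ
ΔH = Σ(broken) − Σ(formed) = 7859 − 9744 = −1885 kJ

ΔH ≈ −1885 kJ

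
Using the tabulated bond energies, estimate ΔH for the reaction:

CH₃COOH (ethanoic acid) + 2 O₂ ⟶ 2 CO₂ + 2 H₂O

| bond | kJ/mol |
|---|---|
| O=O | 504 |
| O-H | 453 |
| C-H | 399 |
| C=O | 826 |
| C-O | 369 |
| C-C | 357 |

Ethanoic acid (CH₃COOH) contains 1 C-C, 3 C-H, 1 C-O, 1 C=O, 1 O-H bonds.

ΔH ≈ −906 kJ

Bonds broken (reactants):
  C-C: 1 × 357 = 357
  C-H: 3 × 399 = 1197
  C-O: 1 × 369 = 369
  C=O: 1 × 826 = 826
  O-H: 1 × 453 = 453
  O=O: 2 × 504 = 1008
  Σ(broken) = 4210 kJ
Bonds formed (products):
  C=O: 4 × 826 = 3304
  O-H: 4 × 453 = 1812
  Σ(formed) = 5116 kJ
ΔH = Σ(broken) − Σ(formed) = 4210 − 5116 = −906 kJ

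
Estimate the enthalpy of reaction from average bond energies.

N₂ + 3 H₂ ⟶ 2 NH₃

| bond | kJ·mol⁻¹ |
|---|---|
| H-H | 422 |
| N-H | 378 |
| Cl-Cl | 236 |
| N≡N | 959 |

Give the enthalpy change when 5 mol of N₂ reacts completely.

Bonds broken (reactants):
  H-H: 3 × 422 = 1266
  N≡N: 1 × 959 = 959
  Σ(broken) = 2225 kJ
Bonds formed (products):
  N-H: 6 × 378 = 2268
  Σ(formed) = 2268 kJ
ΔH = Σ(broken) − Σ(formed) = 2225 − 2268 = −43 kJ
For 5× the reaction as written: 5 × (−43) = −215 kJ

ΔH = −215 kJ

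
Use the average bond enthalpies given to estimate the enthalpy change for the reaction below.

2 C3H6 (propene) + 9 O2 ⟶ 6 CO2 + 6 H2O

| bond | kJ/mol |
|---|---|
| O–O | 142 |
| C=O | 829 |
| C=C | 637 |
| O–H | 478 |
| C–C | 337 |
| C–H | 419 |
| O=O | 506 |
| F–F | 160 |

Bonds broken (reactants):
  C–C: 2 × 337 = 674
  C–H: 12 × 419 = 5028
  C=C: 2 × 637 = 1274
  O=O: 9 × 506 = 4554
  Σ(broken) = 11530 kJ
Bonds formed (products):
  C=O: 12 × 829 = 9948
  O–H: 12 × 478 = 5736
  Σ(formed) = 15684 kJ
ΔH = Σ(broken) − Σ(formed) = 11530 − 15684 = −4154 kJ

ΔH ≈ −4154 kJ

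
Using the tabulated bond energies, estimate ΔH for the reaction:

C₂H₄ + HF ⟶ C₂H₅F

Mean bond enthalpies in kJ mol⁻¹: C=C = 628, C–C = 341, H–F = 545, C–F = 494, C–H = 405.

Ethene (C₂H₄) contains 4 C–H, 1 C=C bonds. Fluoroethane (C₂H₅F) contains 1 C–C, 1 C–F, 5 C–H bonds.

Bonds broken (reactants):
  C–H: 4 × 405 = 1620
  C=C: 1 × 628 = 628
  H–F: 1 × 545 = 545
  Σ(broken) = 2793 kJ
Bonds formed (products):
  C–C: 1 × 341 = 341
  C–F: 1 × 494 = 494
  C–H: 5 × 405 = 2025
  Σ(formed) = 2860 kJ
ΔH = Σ(broken) − Σ(formed) = 2793 − 2860 = −67 kJ

ΔH ≈ −67 kJ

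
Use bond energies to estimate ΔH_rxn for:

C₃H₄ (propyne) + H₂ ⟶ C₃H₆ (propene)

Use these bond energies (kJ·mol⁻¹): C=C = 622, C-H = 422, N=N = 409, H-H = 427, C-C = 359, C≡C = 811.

ΔH ≈ −228 kJ

Bonds broken (reactants):
  C≡C: 1 × 811 = 811
  C-C: 1 × 359 = 359
  C-H: 4 × 422 = 1688
  H-H: 1 × 427 = 427
  Σ(broken) = 3285 kJ
Bonds formed (products):
  C-C: 1 × 359 = 359
  C-H: 6 × 422 = 2532
  C=C: 1 × 622 = 622
  Σ(formed) = 3513 kJ
ΔH = Σ(broken) − Σ(formed) = 3285 − 3513 = −228 kJ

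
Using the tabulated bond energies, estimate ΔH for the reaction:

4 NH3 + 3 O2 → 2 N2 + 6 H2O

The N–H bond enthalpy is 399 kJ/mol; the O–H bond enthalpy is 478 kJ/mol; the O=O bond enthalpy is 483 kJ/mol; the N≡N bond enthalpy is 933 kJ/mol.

Bonds broken (reactants):
  N–H: 12 × 399 = 4788
  O=O: 3 × 483 = 1449
  Σ(broken) = 6237 kJ
Bonds formed (products):
  N≡N: 2 × 933 = 1866
  O–H: 12 × 478 = 5736
  Σ(formed) = 7602 kJ
ΔH = Σ(broken) − Σ(formed) = 6237 − 7602 = −1365 kJ

ΔH ≈ −1365 kJ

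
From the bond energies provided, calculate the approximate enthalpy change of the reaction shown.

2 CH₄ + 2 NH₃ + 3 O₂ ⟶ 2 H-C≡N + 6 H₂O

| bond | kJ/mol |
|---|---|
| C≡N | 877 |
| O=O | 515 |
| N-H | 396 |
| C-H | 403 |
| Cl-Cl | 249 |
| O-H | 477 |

Bonds broken (reactants):
  C-H: 8 × 403 = 3224
  N-H: 6 × 396 = 2376
  O=O: 3 × 515 = 1545
  Σ(broken) = 7145 kJ
Bonds formed (products):
  C≡N: 2 × 877 = 1754
  C-H: 2 × 403 = 806
  O-H: 12 × 477 = 5724
  Σ(formed) = 8284 kJ
ΔH = Σ(broken) − Σ(formed) = 7145 − 8284 = −1139 kJ

ΔH ≈ −1139 kJ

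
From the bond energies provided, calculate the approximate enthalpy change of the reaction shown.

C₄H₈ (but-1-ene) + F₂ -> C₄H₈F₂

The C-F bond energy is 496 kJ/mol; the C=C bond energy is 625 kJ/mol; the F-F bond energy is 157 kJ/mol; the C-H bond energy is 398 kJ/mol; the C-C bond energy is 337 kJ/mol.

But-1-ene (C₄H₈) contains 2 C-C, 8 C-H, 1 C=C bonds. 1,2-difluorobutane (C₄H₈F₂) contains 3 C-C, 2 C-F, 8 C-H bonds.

ΔH ≈ −547 kJ

Bonds broken (reactants):
  C-C: 2 × 337 = 674
  C-H: 8 × 398 = 3184
  C=C: 1 × 625 = 625
  F-F: 1 × 157 = 157
  Σ(broken) = 4640 kJ
Bonds formed (products):
  C-C: 3 × 337 = 1011
  C-F: 2 × 496 = 992
  C-H: 8 × 398 = 3184
  Σ(formed) = 5187 kJ
ΔH = Σ(broken) − Σ(formed) = 4640 − 5187 = −547 kJ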